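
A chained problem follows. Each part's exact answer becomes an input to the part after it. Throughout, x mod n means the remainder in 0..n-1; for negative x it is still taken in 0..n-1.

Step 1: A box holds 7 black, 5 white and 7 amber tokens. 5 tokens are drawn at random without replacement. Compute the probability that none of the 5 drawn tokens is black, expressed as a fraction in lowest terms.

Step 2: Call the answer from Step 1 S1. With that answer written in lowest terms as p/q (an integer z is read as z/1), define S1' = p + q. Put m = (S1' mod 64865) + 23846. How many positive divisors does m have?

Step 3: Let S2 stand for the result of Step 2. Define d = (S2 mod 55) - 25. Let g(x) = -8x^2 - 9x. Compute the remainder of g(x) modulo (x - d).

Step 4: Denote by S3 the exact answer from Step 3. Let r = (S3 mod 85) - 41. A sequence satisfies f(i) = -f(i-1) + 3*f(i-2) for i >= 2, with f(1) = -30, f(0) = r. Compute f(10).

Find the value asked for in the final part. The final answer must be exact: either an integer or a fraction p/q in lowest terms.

Step 1: total draws C(19,5) = 11628; favorable C(12,5) = 792; P = 22/323; answer 22/323
Step 2: S1 = 22/323; threaded value p + q = 345; m = 24191; 24191 = 17 * 1423; number of divisors = (1+1) * (1+1) = 4; answer 4
Step 3: S2 = 4; d = -21; remainder = value at the root: -8*(-21)^2 - 9*(-21)^1 = (-3528) + (189) = -3339; answer -3339
Step 4: S3 = -3339; r = 20; f(2) = -1*(-30) + 3*(20) = 90; iterating: f(2)=90, f(3)=-180, f(4)=450, f(5)=-990, f(6)=2340, f(7)=-5310, f(8)=12330, f(9)=-28260, f(10)=65250; answer 65250

65250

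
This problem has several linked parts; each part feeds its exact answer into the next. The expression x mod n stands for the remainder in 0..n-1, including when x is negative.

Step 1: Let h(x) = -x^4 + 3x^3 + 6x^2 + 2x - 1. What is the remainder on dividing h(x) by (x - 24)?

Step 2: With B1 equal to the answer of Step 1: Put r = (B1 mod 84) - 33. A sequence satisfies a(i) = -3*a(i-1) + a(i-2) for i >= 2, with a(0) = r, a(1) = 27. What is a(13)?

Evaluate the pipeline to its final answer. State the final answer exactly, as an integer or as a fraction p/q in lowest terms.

29520387

Step 1: remainder = value at the root: -1*(24)^4 + 3*(24)^3 + 6*(24)^2 + 2*(24)^1 - 1 = (-331776) + (41472) + (3456) + (48) + (-1) = -286801; answer -286801
Step 2: B1 = -286801; r = 26; a(2) = -3*(27) + 1*(26) = -55; iterating: a(2)=-55, a(3)=192, a(4)=-631, a(5)=2085, a(6)=-6886, a(7)=22743, a(8)=-75115, a(9)=248088, a(10)=-819379, a(11)=2706225, a(12)=-8938054, a(13)=29520387; answer 29520387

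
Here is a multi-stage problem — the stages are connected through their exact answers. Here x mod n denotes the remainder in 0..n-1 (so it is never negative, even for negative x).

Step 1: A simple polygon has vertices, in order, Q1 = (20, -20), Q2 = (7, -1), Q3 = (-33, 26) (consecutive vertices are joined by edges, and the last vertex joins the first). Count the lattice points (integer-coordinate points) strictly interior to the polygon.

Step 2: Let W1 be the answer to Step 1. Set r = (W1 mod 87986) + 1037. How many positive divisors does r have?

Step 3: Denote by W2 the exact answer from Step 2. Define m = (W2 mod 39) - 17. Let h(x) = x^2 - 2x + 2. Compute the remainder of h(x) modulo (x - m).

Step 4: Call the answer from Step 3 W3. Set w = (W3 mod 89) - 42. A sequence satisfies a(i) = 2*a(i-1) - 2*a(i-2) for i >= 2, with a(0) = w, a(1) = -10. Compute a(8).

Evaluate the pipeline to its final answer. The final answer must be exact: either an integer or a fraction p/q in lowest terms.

Step 1: cross terms: (20*-1 - 7*-20)=120, (7*26 - -33*-1)=149, (-33*-20 - 20*26)=140; twice the area = |409| = 409; area = 409/2; boundary points = 1 + 1 + 1 = 3; strictly interior points = area - boundary/2 + 1 = 204; answer 204
Step 2: W1 = 204; r = 1241; 1241 = 17 * 73; number of divisors = (1+1) * (1+1) = 4; answer 4
Step 3: W2 = 4; m = -13; remainder = value at the root: 1*(-13)^2 - 2*(-13)^1 + 2 = (169) + (26) + (2) = 197; answer 197
Step 4: W3 = 197; w = -23; a(2) = 2*(-10) - 2*(-23) = 26; iterating: a(2)=26, a(3)=72, a(4)=92, a(5)=40, a(6)=-104, a(7)=-288, a(8)=-368; answer -368

-368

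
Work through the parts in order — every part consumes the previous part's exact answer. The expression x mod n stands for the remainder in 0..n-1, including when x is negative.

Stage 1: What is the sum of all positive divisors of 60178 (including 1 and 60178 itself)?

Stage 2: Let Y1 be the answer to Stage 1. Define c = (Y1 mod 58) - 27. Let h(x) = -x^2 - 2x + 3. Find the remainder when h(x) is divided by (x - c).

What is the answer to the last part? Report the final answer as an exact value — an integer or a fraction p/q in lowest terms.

-12

Stage 1: 60178 = 2 * 30089; sigma = (1 + 2) * (1 + 30089) = 3 * 30090 = 90270; answer 90270
Stage 2: Y1 = 90270; c = -5; remainder = value at the root: -1*(-5)^2 - 2*(-5)^1 + 3 = (-25) + (10) + (3) = -12; answer -12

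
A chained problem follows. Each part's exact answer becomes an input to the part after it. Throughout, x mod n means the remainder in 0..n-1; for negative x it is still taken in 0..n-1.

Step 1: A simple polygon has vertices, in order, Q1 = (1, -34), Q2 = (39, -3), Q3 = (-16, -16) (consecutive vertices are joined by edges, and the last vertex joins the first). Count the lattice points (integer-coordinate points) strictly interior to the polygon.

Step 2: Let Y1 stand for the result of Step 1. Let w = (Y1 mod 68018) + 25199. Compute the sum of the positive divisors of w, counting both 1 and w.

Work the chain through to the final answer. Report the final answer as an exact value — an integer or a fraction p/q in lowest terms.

Step 1: cross terms: (1*-3 - 39*-34)=1323, (39*-16 - -16*-3)=-672, (-16*-34 - 1*-16)=560; twice the area = |1211| = 1211; area = 1211/2; boundary points = 1 + 1 + 1 = 3; strictly interior points = area - boundary/2 + 1 = 605; answer 605
Step 2: Y1 = 605; w = 25804; 25804 = 2^2 * 6451; sigma = (1 + 2 + 4) * (1 + 6451) = 7 * 6452 = 45164; answer 45164

45164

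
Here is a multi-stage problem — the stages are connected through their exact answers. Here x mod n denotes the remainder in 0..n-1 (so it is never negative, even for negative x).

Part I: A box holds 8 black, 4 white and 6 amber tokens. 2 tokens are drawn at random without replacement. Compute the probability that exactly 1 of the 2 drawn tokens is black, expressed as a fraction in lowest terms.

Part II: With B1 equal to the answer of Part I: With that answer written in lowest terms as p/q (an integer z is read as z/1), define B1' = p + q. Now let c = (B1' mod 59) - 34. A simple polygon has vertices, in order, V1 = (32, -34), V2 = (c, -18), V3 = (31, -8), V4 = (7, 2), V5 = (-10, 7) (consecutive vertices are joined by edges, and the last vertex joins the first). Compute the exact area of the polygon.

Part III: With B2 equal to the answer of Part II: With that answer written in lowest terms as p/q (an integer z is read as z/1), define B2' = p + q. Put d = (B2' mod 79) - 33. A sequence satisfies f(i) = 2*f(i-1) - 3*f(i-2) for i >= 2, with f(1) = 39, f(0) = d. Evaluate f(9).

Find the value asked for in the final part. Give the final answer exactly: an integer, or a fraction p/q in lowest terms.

Part I: total draws C(18,2) = 153; favorable C(8,1)*C(10,1) = 80; P = 80/153; answer 80/153
Part II: B1 = 80/153; threaded value p + q = 233; c = 22; cross terms: (32*-18 - 22*-34)=172, (22*-8 - 31*-18)=382, (31*2 - 7*-8)=118, (7*7 - -10*2)=69, (-10*-34 - 32*7)=116; twice the area = |857| = 857; area = 857/2; answer 857/2
Part III: B2 = 857/2; threaded value p + q = 859; d = 36; f(2) = 2*(39) - 3*(36) = -30; iterating: f(2)=-30, f(3)=-177, f(4)=-264, f(5)=3, f(6)=798, f(7)=1587, f(8)=780, f(9)=-3201; answer -3201

-3201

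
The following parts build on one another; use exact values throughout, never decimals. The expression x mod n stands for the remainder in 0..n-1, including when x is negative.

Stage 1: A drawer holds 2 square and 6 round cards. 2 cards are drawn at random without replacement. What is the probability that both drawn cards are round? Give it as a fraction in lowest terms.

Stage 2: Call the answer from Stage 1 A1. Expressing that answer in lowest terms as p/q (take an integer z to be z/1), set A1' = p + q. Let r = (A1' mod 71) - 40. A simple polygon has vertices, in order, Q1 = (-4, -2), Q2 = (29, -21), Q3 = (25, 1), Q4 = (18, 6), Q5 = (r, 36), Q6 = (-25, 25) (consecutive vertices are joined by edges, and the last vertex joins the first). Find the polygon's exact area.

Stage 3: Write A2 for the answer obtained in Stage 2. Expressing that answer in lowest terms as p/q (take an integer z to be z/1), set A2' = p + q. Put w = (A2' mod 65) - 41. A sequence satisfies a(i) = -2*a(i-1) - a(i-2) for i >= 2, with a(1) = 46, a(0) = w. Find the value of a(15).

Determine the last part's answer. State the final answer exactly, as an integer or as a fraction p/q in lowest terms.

Stage 1: total draws C(8,2) = 28; favorable C(6,2) = 15; P = 15/28; answer 15/28
Stage 2: A1 = 15/28; threaded value p + q = 43; r = 3; cross terms: (-4*-21 - 29*-2)=142, (29*1 - 25*-21)=554, (25*6 - 18*1)=132, (18*36 - 3*6)=630, (3*25 - -25*36)=975, (-25*-2 - -4*25)=150; twice the area = |2583| = 2583; area = 2583/2; answer 2583/2
Stage 3: A2 = 2583/2; threaded value p + q = 2585; w = 9; a(2) = -2*(46) - 1*(9) = -101; iterating: a(2)=-101, a(3)=156, a(4)=-211, a(5)=266, a(6)=-321, a(7)=376, a(8)=-431, a(9)=486, a(10)=-541, a(11)=596, a(12)=-651, a(13)=706, a(14)=-761, a(15)=816; answer 816

816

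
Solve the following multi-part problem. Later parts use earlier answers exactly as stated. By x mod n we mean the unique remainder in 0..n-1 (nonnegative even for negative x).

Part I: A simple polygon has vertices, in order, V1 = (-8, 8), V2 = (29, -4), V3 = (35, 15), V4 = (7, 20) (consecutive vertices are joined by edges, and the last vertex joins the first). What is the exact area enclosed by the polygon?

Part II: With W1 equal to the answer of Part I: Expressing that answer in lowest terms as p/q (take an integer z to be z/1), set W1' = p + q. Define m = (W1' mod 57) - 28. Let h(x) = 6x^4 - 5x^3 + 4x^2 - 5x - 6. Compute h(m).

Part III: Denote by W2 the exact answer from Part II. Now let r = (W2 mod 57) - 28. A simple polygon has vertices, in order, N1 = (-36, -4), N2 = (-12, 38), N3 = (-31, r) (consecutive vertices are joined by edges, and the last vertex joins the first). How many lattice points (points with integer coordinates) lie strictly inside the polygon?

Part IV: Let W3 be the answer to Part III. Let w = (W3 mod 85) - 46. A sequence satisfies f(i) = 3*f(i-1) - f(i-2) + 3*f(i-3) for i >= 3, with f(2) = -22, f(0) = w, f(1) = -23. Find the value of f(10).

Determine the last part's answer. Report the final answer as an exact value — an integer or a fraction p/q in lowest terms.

11786

Part I: cross terms: (-8*-4 - 29*8)=-200, (29*15 - 35*-4)=575, (35*20 - 7*15)=595, (7*8 - -8*20)=216; twice the area = |1186| = 1186; area = 593; answer 593
Part II: W1 = 593; threaded value p + q = 594; m = -4; 6*(-4)^4 - 5*(-4)^3 + 4*(-4)^2 - 5*(-4)^1 - 6 = (1536) + (320) + (64) + (20) + (-6) = 1934; answer 1934
Part III: W2 = 1934; r = 25; cross terms: (-36*38 - -12*-4)=-1416, (-12*25 - -31*38)=878, (-31*-4 - -36*25)=1024; twice the area = |486| = 486; area = 243; boundary points = 6 + 1 + 1 = 8; strictly interior points = area - boundary/2 + 1 = 240; answer 240
Part IV: W3 = 240; w = 24; f(3) = 3*(-22) - 1*(-23) + 3*(24) = 29; iterating: f(3)=29, f(4)=40, f(5)=25, f(6)=122, f(7)=461, f(8)=1336, f(9)=3913, f(10)=11786; answer 11786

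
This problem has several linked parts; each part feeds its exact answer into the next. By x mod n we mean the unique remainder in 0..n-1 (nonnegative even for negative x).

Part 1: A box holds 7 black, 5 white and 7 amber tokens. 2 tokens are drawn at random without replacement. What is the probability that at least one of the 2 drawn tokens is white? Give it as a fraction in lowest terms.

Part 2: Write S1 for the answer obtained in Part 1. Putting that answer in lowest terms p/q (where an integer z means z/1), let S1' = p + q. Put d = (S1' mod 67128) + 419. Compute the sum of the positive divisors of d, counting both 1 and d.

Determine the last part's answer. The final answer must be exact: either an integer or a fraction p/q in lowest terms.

1224

Part 1: total draws C(19,2) = 171; complement C(14,2) = 91; favorable 171 - 91 = 80; P = 80/171; answer 80/171
Part 2: S1 = 80/171; threaded value p + q = 251; d = 670; 670 = 2 * 5 * 67; sigma = (1 + 2) * (1 + 5) * (1 + 67) = 3 * 6 * 68 = 1224; answer 1224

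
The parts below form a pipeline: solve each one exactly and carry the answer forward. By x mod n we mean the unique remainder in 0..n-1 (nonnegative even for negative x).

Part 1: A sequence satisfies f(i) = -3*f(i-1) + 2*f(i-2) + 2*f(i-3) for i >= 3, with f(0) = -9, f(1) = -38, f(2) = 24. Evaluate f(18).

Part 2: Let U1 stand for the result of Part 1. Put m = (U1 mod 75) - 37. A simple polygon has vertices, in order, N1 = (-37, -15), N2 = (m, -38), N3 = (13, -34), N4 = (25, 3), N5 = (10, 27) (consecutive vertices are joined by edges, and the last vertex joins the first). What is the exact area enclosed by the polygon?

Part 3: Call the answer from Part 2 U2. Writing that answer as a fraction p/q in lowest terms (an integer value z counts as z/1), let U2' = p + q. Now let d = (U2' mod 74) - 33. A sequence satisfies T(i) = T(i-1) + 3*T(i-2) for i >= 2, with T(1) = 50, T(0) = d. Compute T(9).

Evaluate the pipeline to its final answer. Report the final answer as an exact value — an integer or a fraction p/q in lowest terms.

Part 1: f(3) = -3*(24) + 2*(-38) + 2*(-9) = -166; iterating: f(3)=-166, f(4)=470, f(5)=-1694, f(6)=5690, f(7)=-19518, f(8)=66546, f(9)=-227294, f(10)=775938, f(11)=-2649310, f(12)=9045218, f(13)=-30882398, f(14)=105439010, f(15)=-359991390, f(16)=1229087394, f(17)=-4196366942, f(18)=14327292834; answer 14327292834
Part 2: U1 = 14327292834; m = -28; cross terms: (-37*-38 - -28*-15)=986, (-28*-34 - 13*-38)=1446, (13*3 - 25*-34)=889, (25*27 - 10*3)=645, (10*-15 - -37*27)=849; twice the area = |4815| = 4815; area = 4815/2; answer 4815/2
Part 3: U2 = 4815/2; threaded value p + q = 4817; d = -26; T(2) = 1*(50) + 3*(-26) = -28; iterating: T(2)=-28, T(3)=122, T(4)=38, T(5)=404, T(6)=518, T(7)=1730, T(8)=3284, T(9)=8474; answer 8474

8474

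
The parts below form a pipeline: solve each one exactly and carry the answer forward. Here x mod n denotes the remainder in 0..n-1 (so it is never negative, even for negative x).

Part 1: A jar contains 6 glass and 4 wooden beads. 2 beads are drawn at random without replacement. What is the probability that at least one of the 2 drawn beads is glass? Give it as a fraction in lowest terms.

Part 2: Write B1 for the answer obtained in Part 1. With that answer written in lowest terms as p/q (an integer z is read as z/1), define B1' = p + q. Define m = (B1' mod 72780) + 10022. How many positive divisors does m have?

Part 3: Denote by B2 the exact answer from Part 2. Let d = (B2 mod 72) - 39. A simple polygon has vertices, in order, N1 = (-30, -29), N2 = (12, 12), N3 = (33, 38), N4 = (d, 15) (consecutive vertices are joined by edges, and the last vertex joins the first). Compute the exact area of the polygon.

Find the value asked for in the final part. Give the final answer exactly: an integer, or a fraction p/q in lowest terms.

999

Part 1: total draws C(10,2) = 45; complement C(4,2) = 6; favorable 45 - 6 = 39; P = 13/15; answer 13/15
Part 2: B1 = 13/15; threaded value p + q = 28; m = 10050; 10050 = 2 * 3 * 5^2 * 67; number of divisors = (1+1) * (1+1) * (2+1) * (1+1) = 24; answer 24
Part 3: B2 = 24; d = -15; cross terms: (-30*12 - 12*-29)=-12, (12*38 - 33*12)=60, (33*15 - -15*38)=1065, (-15*-29 - -30*15)=885; twice the area = |1998| = 1998; area = 999; answer 999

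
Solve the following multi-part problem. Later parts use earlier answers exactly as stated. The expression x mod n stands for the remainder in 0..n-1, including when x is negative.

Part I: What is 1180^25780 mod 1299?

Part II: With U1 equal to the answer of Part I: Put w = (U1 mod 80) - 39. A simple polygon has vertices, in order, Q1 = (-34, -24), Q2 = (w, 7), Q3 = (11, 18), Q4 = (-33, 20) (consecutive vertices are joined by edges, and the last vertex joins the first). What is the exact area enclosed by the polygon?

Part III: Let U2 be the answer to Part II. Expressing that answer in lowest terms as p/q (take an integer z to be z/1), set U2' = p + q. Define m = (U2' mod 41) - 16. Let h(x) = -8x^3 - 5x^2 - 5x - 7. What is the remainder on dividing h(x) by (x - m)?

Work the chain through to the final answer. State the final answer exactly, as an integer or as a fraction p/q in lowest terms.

25943

Part I: squarings mod 1299: 1180^1=1180, 1180^2=1171, 1180^4=796, 1180^8=1003, 1180^16=583, 1180^32=850, 1180^64=256, 1180^128=586, 1180^256=460, 1180^512=1162, 1180^1024=583, 1180^2048=850, 1180^4096=256, 1180^8192=586, 1180^16384=460; 1180^25780 = 1180^4 * 1180^16 * 1180^32 * 1180^128 * 1180^1024 * 1180^8192 * 1180^16384 = 796 (mod 1299); answer 796
Part II: U1 = 796; w = 37; cross terms: (-34*7 - 37*-24)=650, (37*18 - 11*7)=589, (11*20 - -33*18)=814, (-33*-24 - -34*20)=1472; twice the area = |3525| = 3525; area = 3525/2; answer 3525/2
Part III: U2 = 3525/2; threaded value p + q = 3527; m = -15; remainder = value at the root: -8*(-15)^3 - 5*(-15)^2 - 5*(-15)^1 - 7 = (27000) + (-1125) + (75) + (-7) = 25943; answer 25943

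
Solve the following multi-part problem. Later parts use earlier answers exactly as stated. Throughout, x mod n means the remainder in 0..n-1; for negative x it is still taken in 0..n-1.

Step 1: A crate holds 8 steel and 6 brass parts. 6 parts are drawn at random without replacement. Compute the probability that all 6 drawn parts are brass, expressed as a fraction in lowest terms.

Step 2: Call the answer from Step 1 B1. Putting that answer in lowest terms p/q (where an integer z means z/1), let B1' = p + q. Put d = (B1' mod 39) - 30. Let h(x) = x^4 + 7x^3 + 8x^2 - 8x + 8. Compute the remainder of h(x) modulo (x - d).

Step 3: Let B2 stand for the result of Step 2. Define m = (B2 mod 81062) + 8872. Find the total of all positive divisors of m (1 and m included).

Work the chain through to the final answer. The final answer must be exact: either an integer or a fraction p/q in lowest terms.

Step 1: total draws C(14,6) = 3003; favorable C(6,6) = 1; P = 1/3003; answer 1/3003
Step 2: B1 = 1/3003; threaded value p + q = 3004; d = -29; remainder = value at the root: 1*(-29)^4 + 7*(-29)^3 + 8*(-29)^2 - 8*(-29)^1 + 8 = (707281) + (-170723) + (6728) + (232) + (8) = 543526; answer 543526
Step 3: B2 = 543526; m = 66026; 66026 = 2 * 33013; sigma = (1 + 2) * (1 + 33013) = 3 * 33014 = 99042; answer 99042

99042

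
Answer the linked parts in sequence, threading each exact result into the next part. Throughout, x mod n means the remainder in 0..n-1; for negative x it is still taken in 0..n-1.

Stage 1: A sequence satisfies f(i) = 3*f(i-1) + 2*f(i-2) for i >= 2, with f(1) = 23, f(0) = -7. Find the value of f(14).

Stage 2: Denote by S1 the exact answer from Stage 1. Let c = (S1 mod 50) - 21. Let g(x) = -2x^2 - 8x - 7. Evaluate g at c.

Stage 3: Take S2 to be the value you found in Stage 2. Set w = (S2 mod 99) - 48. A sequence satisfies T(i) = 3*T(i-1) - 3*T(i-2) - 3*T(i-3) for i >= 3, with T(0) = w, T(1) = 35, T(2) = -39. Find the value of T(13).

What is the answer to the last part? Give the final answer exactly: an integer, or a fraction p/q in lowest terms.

Stage 1: f(2) = 3*(23) + 2*(-7) = 55; iterating: f(2)=55, f(3)=211, f(4)=743, f(5)=2651, f(6)=9439, f(7)=33619, f(8)=119735, f(9)=426443, f(10)=1518799, f(11)=5409283, f(12)=19265447, f(13)=68614907, f(14)=244375615; answer 244375615
Stage 2: S1 = 244375615; c = -6; -2*(-6)^2 - 8*(-6)^1 - 7 = (-72) + (48) + (-7) = -31; answer -31
Stage 3: S2 = -31; w = 20; T(3) = 3*(-39) - 3*(35) - 3*(20) = -282; iterating: T(3)=-282, T(4)=-834, T(5)=-1539, T(6)=-1269, T(7)=3312, T(8)=18360, T(9)=48951, T(10)=81837, T(11)=43578, T(12)=-261630, T(13)=-1161135; answer -1161135

-1161135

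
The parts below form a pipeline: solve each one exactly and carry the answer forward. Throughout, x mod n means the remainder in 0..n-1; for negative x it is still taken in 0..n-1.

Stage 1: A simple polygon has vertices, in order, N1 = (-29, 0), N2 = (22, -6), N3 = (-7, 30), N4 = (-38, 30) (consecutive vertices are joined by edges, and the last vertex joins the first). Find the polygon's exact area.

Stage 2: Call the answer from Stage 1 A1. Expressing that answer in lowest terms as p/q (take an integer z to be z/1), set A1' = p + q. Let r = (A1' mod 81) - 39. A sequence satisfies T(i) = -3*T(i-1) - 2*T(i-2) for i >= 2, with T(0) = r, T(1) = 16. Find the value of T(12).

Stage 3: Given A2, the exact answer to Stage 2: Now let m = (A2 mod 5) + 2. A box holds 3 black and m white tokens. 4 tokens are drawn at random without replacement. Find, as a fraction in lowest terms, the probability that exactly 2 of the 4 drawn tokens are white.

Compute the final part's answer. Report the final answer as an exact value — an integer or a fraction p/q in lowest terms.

18/35

Stage 1: cross terms: (-29*-6 - 22*0)=174, (22*30 - -7*-6)=618, (-7*30 - -38*30)=930, (-38*0 - -29*30)=870; twice the area = |2592| = 2592; area = 1296; answer 1296
Stage 2: A1 = 1296; threaded value p + q = 1297; r = -38; T(2) = -3*(16) - 2*(-38) = 28; iterating: T(2)=28, T(3)=-116, T(4)=292, T(5)=-644, T(6)=1348, T(7)=-2756, T(8)=5572, T(9)=-11204, T(10)=22468, T(11)=-44996, T(12)=90052; answer 90052
Stage 3: A2 = 90052; m = 4; total draws C(7,4) = 35; favorable C(4,2)*C(3,2) = 18; P = 18/35; answer 18/35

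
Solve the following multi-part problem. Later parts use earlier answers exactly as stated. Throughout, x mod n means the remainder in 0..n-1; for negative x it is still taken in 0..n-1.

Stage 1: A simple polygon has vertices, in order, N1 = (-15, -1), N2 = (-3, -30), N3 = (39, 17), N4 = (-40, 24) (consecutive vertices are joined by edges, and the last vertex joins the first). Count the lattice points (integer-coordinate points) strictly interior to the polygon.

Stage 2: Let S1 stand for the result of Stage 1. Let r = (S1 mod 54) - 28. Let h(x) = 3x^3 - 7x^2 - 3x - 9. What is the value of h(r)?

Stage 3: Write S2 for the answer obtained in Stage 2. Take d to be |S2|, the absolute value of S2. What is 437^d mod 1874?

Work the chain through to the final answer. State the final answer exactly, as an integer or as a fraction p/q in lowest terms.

Stage 1: cross terms: (-15*-30 - -3*-1)=447, (-3*17 - 39*-30)=1119, (39*24 - -40*17)=1616, (-40*-1 - -15*24)=400; twice the area = |3582| = 3582; area = 1791; boundary points = 1 + 1 + 1 + 25 = 28; strictly interior points = area - boundary/2 + 1 = 1778; answer 1778
Stage 2: S1 = 1778; r = 22; 3*(22)^3 - 7*(22)^2 - 3*(22)^1 - 9 = (31944) + (-3388) + (-66) + (-9) = 28481; answer 28481
Stage 3: S2 = 28481; d = 28481; squarings mod 1874: 437^1=437, 437^2=1695, 437^4=183, 437^8=1631, 437^16=955, 437^32=1261, 437^64=969, 437^128=87, 437^256=73, 437^512=1581, 437^1024=1519, 437^2048=467, 437^4096=705, 437^8192=415, 437^16384=1691; 437^28481 = 437^1 * 437^64 * 437^256 * 437^512 * 437^1024 * 437^2048 * 437^8192 * 437^16384 = 811 (mod 1874); answer 811

811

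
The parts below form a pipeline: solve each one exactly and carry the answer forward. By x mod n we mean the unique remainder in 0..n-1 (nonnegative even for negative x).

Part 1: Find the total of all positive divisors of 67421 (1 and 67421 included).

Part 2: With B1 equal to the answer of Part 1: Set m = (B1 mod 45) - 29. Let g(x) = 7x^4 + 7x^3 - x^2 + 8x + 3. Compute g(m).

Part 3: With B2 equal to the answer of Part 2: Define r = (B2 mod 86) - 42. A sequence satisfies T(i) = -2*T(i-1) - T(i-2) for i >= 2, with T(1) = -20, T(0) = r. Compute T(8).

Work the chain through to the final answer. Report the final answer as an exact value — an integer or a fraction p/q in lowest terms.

Part 1: 67421 is prime, so its only divisors are 1 and 67421; sigma = 1 + 67421 = 67422; answer 67422
Part 2: B1 = 67422; m = -17; 7*(-17)^4 + 7*(-17)^3 - 1*(-17)^2 + 8*(-17)^1 + 3 = (584647) + (-34391) + (-289) + (-136) + (3) = 549834; answer 549834
Part 3: B2 = 549834; r = -6; T(2) = -2*(-20) - 1*(-6) = 46; iterating: T(2)=46, T(3)=-72, T(4)=98, T(5)=-124, T(6)=150, T(7)=-176, T(8)=202; answer 202

202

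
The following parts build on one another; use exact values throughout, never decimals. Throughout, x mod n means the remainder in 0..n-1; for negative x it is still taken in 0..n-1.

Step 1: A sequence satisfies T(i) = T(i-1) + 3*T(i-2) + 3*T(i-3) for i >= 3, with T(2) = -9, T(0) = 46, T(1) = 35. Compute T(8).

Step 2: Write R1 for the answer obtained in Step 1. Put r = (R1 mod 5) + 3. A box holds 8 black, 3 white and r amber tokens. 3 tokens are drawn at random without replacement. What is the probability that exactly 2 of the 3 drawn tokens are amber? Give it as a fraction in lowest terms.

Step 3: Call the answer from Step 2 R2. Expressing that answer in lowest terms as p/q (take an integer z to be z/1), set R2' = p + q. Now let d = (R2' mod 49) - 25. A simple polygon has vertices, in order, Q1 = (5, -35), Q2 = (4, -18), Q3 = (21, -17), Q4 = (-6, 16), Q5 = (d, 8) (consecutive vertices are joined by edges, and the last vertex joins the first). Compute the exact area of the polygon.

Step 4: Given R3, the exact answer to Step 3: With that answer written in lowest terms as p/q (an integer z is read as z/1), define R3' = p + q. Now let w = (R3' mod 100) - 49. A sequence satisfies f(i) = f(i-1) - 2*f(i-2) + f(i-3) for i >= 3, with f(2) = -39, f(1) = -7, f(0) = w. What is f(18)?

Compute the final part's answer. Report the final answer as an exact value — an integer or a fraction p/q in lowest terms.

2946

Step 1: T(3) = 1*(-9) + 3*(35) + 3*(46) = 234; iterating: T(3)=234, T(4)=312, T(5)=987, T(6)=2625, T(7)=6522, T(8)=17358; answer 17358
Step 2: R1 = 17358; r = 6; total draws C(17,3) = 680; favorable C(6,2)*C(11,1) = 165; P = 33/136; answer 33/136
Step 3: R2 = 33/136; threaded value p + q = 169; d = -3; cross terms: (5*-18 - 4*-35)=50, (4*-17 - 21*-18)=310, (21*16 - -6*-17)=234, (-6*8 - -3*16)=0, (-3*-35 - 5*8)=65; twice the area = |659| = 659; area = 659/2; answer 659/2
Step 4: R3 = 659/2; threaded value p + q = 661; w = 12; f(3) = 1*(-39) - 2*(-7) + 1*(12) = -13; iterating: f(3)=-13, f(4)=58, f(5)=45, f(6)=-84, f(7)=-116, f(8)=97, f(9)=245, f(10)=-65, f(11)=-458, f(12)=-83, f(13)=768, f(14)=476, f(15)=-1143, f(16)=-1327, f(17)=1435, f(18)=2946; answer 2946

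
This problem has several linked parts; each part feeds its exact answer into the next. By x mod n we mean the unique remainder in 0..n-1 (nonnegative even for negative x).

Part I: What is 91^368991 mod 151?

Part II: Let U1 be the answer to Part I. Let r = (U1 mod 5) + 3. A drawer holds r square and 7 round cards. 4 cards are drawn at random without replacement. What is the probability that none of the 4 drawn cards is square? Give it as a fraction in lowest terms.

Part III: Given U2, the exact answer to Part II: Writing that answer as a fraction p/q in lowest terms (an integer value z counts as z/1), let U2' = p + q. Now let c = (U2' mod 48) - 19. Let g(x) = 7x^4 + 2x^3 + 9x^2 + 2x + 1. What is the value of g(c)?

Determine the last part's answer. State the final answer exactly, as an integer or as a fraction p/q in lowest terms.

Part I: squarings mod 151: 91^1=91, 91^2=127, 91^4=123, 91^8=29, 91^16=86, 91^32=148, 91^64=9, 91^128=81, 91^256=68, 91^512=94, 91^1024=78, 91^2048=44, 91^4096=124, 91^8192=125, 91^16384=72, 91^32768=50, 91^65536=84, 91^131072=110, 91^262144=20; 91^368991 = 91^1 * 91^2 * 91^4 * 91^8 * 91^16 * 91^64 * 91^256 * 91^8192 * 91^32768 * 91^65536 * 91^262144 = 86 (mod 151); answer 86
Part II: U1 = 86; r = 4; total draws C(11,4) = 330; favorable C(7,4) = 35; P = 7/66; answer 7/66
Part III: U2 = 7/66; threaded value p + q = 73; c = 6; 7*(6)^4 + 2*(6)^3 + 9*(6)^2 + 2*(6)^1 + 1 = (9072) + (432) + (324) + (12) + (1) = 9841; answer 9841

9841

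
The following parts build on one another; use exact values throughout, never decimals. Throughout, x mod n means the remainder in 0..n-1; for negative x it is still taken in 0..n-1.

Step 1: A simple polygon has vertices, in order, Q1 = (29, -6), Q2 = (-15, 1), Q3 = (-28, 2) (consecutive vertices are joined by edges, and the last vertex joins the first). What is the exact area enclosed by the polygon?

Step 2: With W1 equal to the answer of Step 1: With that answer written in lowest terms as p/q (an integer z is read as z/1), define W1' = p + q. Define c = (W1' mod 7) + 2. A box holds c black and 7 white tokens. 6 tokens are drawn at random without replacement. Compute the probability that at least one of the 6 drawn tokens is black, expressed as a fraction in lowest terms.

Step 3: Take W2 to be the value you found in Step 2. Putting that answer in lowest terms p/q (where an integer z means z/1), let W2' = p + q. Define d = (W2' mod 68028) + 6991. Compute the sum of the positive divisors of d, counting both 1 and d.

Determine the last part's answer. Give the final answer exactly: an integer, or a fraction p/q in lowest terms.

Step 1: cross terms: (29*1 - -15*-6)=-61, (-15*2 - -28*1)=-2, (-28*-6 - 29*2)=110; twice the area = |47| = 47; area = 47/2; answer 47/2
Step 2: W1 = 47/2; threaded value p + q = 49; c = 2; total draws C(9,6) = 84; complement C(7,6) = 7; favorable 84 - 7 = 77; P = 11/12; answer 11/12
Step 3: W2 = 11/12; threaded value p + q = 23; d = 7014; 7014 = 2 * 3 * 7 * 167; sigma = (1 + 2) * (1 + 3) * (1 + 7) * (1 + 167) = 3 * 4 * 8 * 168 = 16128; answer 16128

16128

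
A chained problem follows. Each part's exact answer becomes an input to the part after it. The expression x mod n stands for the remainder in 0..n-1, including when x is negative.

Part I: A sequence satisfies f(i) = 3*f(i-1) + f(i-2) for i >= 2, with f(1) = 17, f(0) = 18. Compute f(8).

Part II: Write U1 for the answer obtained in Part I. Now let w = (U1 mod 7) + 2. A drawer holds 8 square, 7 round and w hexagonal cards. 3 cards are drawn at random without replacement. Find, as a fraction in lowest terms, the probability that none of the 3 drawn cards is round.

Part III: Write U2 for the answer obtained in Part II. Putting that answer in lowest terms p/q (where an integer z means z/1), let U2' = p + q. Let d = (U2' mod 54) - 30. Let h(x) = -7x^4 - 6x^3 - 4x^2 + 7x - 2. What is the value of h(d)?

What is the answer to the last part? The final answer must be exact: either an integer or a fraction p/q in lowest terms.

-872672

Part I: f(2) = 3*(17) + 1*(18) = 69; iterating: f(2)=69, f(3)=224, f(4)=741, f(5)=2447, f(6)=8082, f(7)=26693, f(8)=88161; answer 88161
Part II: U1 = 88161; w = 5; total draws C(20,3) = 1140; favorable C(13,3) = 286; P = 143/570; answer 143/570
Part III: U2 = 143/570; threaded value p + q = 713; d = -19; -7*(-19)^4 - 6*(-19)^3 - 4*(-19)^2 + 7*(-19)^1 - 2 = (-912247) + (41154) + (-1444) + (-133) + (-2) = -872672; answer -872672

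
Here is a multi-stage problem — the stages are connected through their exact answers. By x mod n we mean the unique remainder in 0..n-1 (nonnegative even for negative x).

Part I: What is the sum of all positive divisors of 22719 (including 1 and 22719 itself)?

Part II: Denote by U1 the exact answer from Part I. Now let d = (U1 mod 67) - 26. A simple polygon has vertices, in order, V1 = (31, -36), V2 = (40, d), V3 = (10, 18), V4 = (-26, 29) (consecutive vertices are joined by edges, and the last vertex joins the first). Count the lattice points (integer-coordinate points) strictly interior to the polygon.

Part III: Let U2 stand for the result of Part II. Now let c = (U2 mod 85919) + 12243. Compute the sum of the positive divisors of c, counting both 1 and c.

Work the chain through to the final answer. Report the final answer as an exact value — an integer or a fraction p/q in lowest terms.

Part I: 22719 = 3 * 7573; sigma = (1 + 3) * (1 + 7573) = 4 * 7574 = 30296; answer 30296
Part II: U1 = 30296; d = -14; cross terms: (31*-14 - 40*-36)=1006, (40*18 - 10*-14)=860, (10*29 - -26*18)=758, (-26*-36 - 31*29)=37; twice the area = |2661| = 2661; area = 2661/2; boundary points = 1 + 2 + 1 + 1 = 5; strictly interior points = area - boundary/2 + 1 = 1329; answer 1329
Part III: U2 = 1329; c = 13572; 13572 = 2^2 * 3^2 * 13 * 29; sigma = (1 + 2 + 4) * (1 + 3 + 9) * (1 + 13) * (1 + 29) = 7 * 13 * 14 * 30 = 38220; answer 38220

38220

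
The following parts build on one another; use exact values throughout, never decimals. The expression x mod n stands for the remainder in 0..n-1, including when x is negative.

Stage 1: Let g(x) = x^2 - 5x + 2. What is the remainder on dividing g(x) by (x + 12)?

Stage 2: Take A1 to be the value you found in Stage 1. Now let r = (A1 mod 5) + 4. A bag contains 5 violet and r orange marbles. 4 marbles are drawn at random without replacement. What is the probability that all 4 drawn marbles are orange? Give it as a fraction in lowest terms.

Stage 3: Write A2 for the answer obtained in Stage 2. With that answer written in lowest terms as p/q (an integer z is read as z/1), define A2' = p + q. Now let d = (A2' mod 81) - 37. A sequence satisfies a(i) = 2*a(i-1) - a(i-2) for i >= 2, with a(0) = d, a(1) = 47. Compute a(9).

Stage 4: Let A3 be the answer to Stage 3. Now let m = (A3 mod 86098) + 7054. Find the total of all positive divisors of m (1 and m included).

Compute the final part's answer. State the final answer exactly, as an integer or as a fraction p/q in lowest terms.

8640

Stage 1: remainder = value at the root: 1*(-12)^2 - 5*(-12)^1 + 2 = (144) + (60) + (2) = 206; answer 206
Stage 2: A1 = 206; r = 5; total draws C(10,4) = 210; favorable C(5,4) = 5; P = 1/42; answer 1/42
Stage 3: A2 = 1/42; threaded value p + q = 43; d = 6; a(2) = 2*(47) - 1*(6) = 88; iterating: a(2)=88, a(3)=129, a(4)=170, a(5)=211, a(6)=252, a(7)=293, a(8)=334, a(9)=375; answer 375
Stage 4: A3 = 375; m = 7429; 7429 = 17 * 19 * 23; sigma = (1 + 17) * (1 + 19) * (1 + 23) = 18 * 20 * 24 = 8640; answer 8640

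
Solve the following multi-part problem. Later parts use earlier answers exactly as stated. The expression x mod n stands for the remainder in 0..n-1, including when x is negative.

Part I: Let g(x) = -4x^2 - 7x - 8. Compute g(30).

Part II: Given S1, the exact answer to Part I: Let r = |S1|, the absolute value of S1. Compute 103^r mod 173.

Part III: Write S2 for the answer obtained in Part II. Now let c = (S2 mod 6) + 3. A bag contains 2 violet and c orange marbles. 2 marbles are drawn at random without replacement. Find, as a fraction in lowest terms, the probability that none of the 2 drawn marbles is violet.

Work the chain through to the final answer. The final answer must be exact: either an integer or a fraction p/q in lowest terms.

Part I: -4*(30)^2 - 7*(30)^1 - 8 = (-3600) + (-210) + (-8) = -3818; answer -3818
Part II: S1 = -3818; r = 3818; squarings mod 173: 103^1=103, 103^2=56, 103^4=22, 103^8=138, 103^16=14, 103^32=23, 103^64=10, 103^128=100, 103^256=139, 103^512=118, 103^1024=84, 103^2048=136; 103^3818 = 103^2 * 103^8 * 103^32 * 103^64 * 103^128 * 103^512 * 103^1024 * 103^2048 = 77 (mod 173); answer 77
Part III: S2 = 77; c = 8; total draws C(10,2) = 45; favorable C(8,2) = 28; P = 28/45; answer 28/45

28/45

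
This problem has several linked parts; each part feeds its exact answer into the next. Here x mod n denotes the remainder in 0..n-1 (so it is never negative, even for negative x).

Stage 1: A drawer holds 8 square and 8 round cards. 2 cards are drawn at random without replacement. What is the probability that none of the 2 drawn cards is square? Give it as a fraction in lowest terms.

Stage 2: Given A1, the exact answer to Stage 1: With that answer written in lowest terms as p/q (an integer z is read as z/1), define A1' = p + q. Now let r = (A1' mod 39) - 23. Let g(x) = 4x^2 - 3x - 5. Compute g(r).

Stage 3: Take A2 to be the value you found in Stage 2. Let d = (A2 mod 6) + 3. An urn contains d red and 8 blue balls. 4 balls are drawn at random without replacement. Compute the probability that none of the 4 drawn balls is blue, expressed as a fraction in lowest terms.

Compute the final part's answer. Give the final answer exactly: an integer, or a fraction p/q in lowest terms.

1/26

Stage 1: total draws C(16,2) = 120; favorable C(8,2) = 28; P = 7/30; answer 7/30
Stage 2: A1 = 7/30; threaded value p + q = 37; r = 14; 4*(14)^2 - 3*(14)^1 - 5 = (784) + (-42) + (-5) = 737; answer 737
Stage 3: A2 = 737; d = 8; total draws C(16,4) = 1820; favorable C(8,4) = 70; P = 1/26; answer 1/26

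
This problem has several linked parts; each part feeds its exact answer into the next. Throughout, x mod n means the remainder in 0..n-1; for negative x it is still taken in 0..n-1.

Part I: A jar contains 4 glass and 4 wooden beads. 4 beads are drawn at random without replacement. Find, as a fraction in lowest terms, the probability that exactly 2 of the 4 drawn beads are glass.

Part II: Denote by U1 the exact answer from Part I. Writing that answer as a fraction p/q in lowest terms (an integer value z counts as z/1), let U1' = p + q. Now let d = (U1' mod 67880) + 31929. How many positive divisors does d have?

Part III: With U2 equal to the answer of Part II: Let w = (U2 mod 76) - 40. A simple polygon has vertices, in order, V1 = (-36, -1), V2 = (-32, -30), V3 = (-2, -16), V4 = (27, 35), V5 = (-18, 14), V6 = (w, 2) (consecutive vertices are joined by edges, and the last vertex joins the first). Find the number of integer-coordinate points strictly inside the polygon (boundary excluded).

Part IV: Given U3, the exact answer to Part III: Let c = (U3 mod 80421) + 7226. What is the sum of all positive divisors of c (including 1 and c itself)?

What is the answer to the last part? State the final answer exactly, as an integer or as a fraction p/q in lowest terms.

14256

Part I: total draws C(8,4) = 70; favorable C(4,2)*C(4,2) = 36; P = 18/35; answer 18/35
Part II: U1 = 18/35; threaded value p + q = 53; d = 31982; 31982 = 2 * 15991; number of divisors = (1+1) * (1+1) = 4; answer 4
Part III: U2 = 4; w = -36; cross terms: (-36*-30 - -32*-1)=1048, (-32*-16 - -2*-30)=452, (-2*35 - 27*-16)=362, (27*14 - -18*35)=1008, (-18*2 - -36*14)=468, (-36*-1 - -36*2)=108; twice the area = |3446| = 3446; area = 1723; boundary points = 1 + 2 + 1 + 3 + 6 + 3 = 16; strictly interior points = area - boundary/2 + 1 = 1716; answer 1716
Part IV: U3 = 1716; c = 8942; 8942 = 2 * 17 * 263; sigma = (1 + 2) * (1 + 17) * (1 + 263) = 3 * 18 * 264 = 14256; answer 14256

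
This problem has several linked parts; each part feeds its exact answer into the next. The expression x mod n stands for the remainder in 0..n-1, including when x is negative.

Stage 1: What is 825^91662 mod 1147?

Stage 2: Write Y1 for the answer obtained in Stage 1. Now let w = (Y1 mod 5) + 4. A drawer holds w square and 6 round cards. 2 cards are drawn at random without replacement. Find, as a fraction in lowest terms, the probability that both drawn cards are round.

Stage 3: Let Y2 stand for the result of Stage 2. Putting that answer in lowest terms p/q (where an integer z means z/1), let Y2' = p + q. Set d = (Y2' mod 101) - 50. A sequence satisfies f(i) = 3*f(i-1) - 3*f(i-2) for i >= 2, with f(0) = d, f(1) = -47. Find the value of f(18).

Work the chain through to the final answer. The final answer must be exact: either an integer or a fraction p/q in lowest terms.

Stage 1: squarings mod 1147: 825^1=825, 825^2=454, 825^4=803, 825^8=195, 825^16=174, 825^32=454, 825^64=803, 825^128=195, 825^256=174, 825^512=454, 825^1024=803, 825^2048=195, 825^4096=174, 825^8192=454, 825^16384=803, 825^32768=195, 825^65536=174; 825^91662 = 825^2 * 825^4 * 825^8 * 825^512 * 825^1024 * 825^8192 * 825^16384 * 825^65536 = 593 (mod 1147); answer 593
Stage 2: Y1 = 593; w = 7; total draws C(13,2) = 78; favorable C(6,2) = 15; P = 5/26; answer 5/26
Stage 3: Y2 = 5/26; threaded value p + q = 31; d = -19; f(2) = 3*(-47) - 3*(-19) = -84; iterating: f(2)=-84, f(3)=-111, f(4)=-81, f(5)=90, f(6)=513, f(7)=1269, f(8)=2268, f(9)=2997, f(10)=2187, f(11)=-2430, f(12)=-13851, f(13)=-34263, f(14)=-61236, f(15)=-80919, f(16)=-59049, f(17)=65610, f(18)=373977; answer 373977

373977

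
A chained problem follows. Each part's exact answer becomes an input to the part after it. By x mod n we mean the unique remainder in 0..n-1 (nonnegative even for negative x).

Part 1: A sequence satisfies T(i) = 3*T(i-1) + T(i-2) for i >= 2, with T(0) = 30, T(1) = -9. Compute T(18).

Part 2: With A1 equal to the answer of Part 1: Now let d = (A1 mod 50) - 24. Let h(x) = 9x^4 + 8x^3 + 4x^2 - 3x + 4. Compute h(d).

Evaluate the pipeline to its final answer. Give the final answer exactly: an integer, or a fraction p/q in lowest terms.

Part 1: T(2) = 3*(-9) + 1*(30) = 3; iterating: T(2)=3, T(3)=0, T(4)=3, T(5)=9, T(6)=30, T(7)=99, T(8)=327, T(9)=1080, T(10)=3567, T(11)=11781, T(12)=38910, T(13)=128511, T(14)=424443, T(15)=1401840, T(16)=4629963, T(17)=15291729, T(18)=50505150; answer 50505150
Part 2: A1 = 50505150; d = -24; 9*(-24)^4 + 8*(-24)^3 + 4*(-24)^2 - 3*(-24)^1 + 4 = (2985984) + (-110592) + (2304) + (72) + (4) = 2877772; answer 2877772

2877772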